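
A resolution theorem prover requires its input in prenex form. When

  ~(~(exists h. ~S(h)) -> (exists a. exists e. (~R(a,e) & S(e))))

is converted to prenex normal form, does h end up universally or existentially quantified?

universal

Rewrite implications/biconditionals: A → B as ¬A ∨ B.
  ~(~~(exists h. ~S(h)) | (exists a. exists e. (~R(a,e) & S(e))))
Push ¬ through the quantifiers and connectives to reach negation normal form:
  (forall h. S(h)) & (forall a. forall e. (R(a,e) | ~S(e)))
All bound variables are already distinct, so no renaming is needed.
Pull the quantifiers to the front (each side's bound variable is not free in the other side):
  forall h. forall a. forall e. (S(h) & (R(a,e) | ~S(e)))
The quantifier exists h sits under an odd number of negations (counting the antecedent side of each →), so it flips to forall h.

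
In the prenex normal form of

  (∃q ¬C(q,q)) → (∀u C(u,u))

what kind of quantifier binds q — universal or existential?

universal

Eliminate → and ↔ using ¬ and ∨.
  ¬(∃q ¬C(q,q)) ∨ (∀u C(u,u))
Drive negations inward (¬∀x A ≡ ∃x ¬A, ¬∃x A ≡ ∀x ¬A, De Morgan for ∧/∨):
  (∀q C(q,q)) ∨ (∀u C(u,u))
All bound variables are already distinct, so no renaming is needed.
Finally move all quantifiers to the prefix:
  ∀q ∀u (C(q,q) ∨ C(u,u))
The quantifier ∃q sits under an odd number of negations (counting the antecedent side of each →), so it flips to ∀q.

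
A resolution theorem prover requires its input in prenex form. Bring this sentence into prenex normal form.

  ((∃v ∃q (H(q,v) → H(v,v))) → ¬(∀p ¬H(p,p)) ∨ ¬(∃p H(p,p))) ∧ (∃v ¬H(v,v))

∀v ∀q ∃p ∀t ∃z1 ((H(q,v) ∧ ¬H(v,v) ∨ H(p,p) ∨ ¬H(t,t)) ∧ ¬H(z1,z1))

Rewrite implications/biconditionals: A → B as ¬A ∨ B.
  (¬(∃v ∃q (¬H(q,v) ∨ H(v,v))) ∨ ¬(∀p ¬H(p,p)) ∨ ¬(∃p H(p,p))) ∧ (∃v ¬H(v,v))
Drive negations inward (¬∀x A ≡ ∃x ¬A, ¬∃x A ≡ ∀x ¬A, De Morgan for ∧/∨):
  ((∀v ∀q (H(q,v) ∧ ¬H(v,v))) ∨ (∃p H(p,p)) ∨ (∀p ¬H(p,p))) ∧ (∃v ¬H(v,v))
Standardize variables apart so no two quantifiers bind the same name: p↦t, v↦z1.
  ((∀v ∀q (H(q,v) ∧ ¬H(v,v))) ∨ (∃p H(p,p)) ∨ (∀t ¬H(t,t))) ∧ (∃z1 ¬H(z1,z1))
Pull the quantifiers to the front (each side's bound variable is not free in the other side):
  ∀v ∀q ∃p ∀t ∃z1 ((H(q,v) ∧ ¬H(v,v) ∨ H(p,p) ∨ ¬H(t,t)) ∧ ¬H(z1,z1))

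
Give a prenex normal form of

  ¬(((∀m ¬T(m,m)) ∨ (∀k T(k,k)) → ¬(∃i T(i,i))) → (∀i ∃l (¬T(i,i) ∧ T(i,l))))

∃m ∃k ∀i ∃u1 ∀l ((T(m,m) ∧ ¬T(k,k) ∨ ¬T(i,i)) ∧ (T(u1,u1) ∨ ¬T(u1,l)))

Eliminate → and ↔ using ¬ and ∨.
  ¬(¬(¬((∀m ¬T(m,m)) ∨ (∀k T(k,k))) ∨ ¬(∃i T(i,i))) ∨ (∀i ∃l (¬T(i,i) ∧ T(i,l))))
Drive negations inward (¬∀x A ≡ ∃x ¬A, ¬∃x A ≡ ∀x ¬A, De Morgan for ∧/∨):
  ((∃m T(m,m)) ∧ (∃k ¬T(k,k)) ∨ (∀i ¬T(i,i))) ∧ (∃i ∀l (T(i,i) ∨ ¬T(i,l)))
Give each quantifier a distinct variable: i↦u1.
  ((∃m T(m,m)) ∧ (∃k ¬T(k,k)) ∨ (∀i ¬T(i,i))) ∧ (∃u1 ∀l (T(u1,u1) ∨ ¬T(u1,l)))
Finally move all quantifiers to the prefix:
  ∃m ∃k ∀i ∃u1 ∀l ((T(m,m) ∧ ¬T(k,k) ∨ ¬T(i,i)) ∧ (T(u1,u1) ∨ ¬T(u1,l)))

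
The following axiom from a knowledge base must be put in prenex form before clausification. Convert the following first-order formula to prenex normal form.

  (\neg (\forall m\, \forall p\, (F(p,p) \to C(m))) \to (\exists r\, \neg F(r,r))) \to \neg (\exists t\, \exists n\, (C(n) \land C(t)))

\exists m\, \exists p\, \forall r\, \forall t\, \forall n\, (F(p,p) \land \neg C(m) \land F(r,r) \lor \neg C(n) \lor \neg C(t))

Rewrite implications/biconditionals: A → B as ¬A ∨ B.
  \neg (\neg \neg (\forall m\, \forall p\, (\neg F(p,p) \lor C(m))) \lor (\exists r\, \neg F(r,r))) \lor \neg (\exists t\, \exists n\, (C(n) \land C(t)))
Drive negations inward (¬∀x A ≡ ∃x ¬A, ¬∃x A ≡ ∀x ¬A, De Morgan for ∧/∨):
  (\exists m\, \exists p\, (F(p,p) \land \neg C(m))) \land (\forall r\, F(r,r)) \lor (\forall t\, \forall n\, (\neg C(n) \lor \neg C(t)))
All bound variables are already distinct, so no renaming is needed.
Finally move all quantifiers to the prefix:
  \exists m\, \exists p\, \forall r\, \forall t\, \forall n\, (F(p,p) \land \neg C(m) \land F(r,r) \lor \neg C(n) \lor \neg C(t))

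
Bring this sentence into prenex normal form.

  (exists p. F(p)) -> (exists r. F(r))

forall p. exists r. (~F(p) | F(r))

Rewrite implications/biconditionals: A → B as ¬A ∨ B.
  ~(exists p. F(p)) | (exists r. F(r))
Move each ¬ inward, flipping quantifiers it crosses:
  (forall p. ~F(p)) | (exists r. F(r))
All bound variables are already distinct, so no renaming is needed.
Pull the quantifiers to the front (each side's bound variable is not free in the other side):
  forall p. exists r. (~F(p) | F(r))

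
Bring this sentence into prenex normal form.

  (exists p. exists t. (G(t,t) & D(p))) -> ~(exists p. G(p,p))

Eliminate → and ↔ using ¬ and ∨.
  ~(exists p. exists t. (G(t,t) & D(p))) | ~(exists p. G(p,p))
Drive negations inward (¬∀x A ≡ ∃x ¬A, ¬∃x A ≡ ∀x ¬A, De Morgan for ∧/∨):
  (forall p. forall t. (~G(t,t) | ~D(p))) | (forall p. ~G(p,p))
Standardize variables apart so no two quantifiers bind the same name: p↦u1.
  (forall p. forall t. (~G(t,t) | ~D(p))) | (forall u1. ~G(u1,u1))
Finally move all quantifiers to the prefix:
  forall p. forall t. forall u1. (~G(t,t) | ~D(p) | ~G(u1,u1))

forall p. forall t. forall u1. (~G(t,t) | ~D(p) | ~G(u1,u1))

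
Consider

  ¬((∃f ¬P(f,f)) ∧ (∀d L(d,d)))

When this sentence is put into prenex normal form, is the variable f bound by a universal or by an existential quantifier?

universal

Push ¬ through the quantifiers and connectives to reach negation normal form:
  (∀f P(f,f)) ∨ (∃d ¬L(d,d))
All bound variables are already distinct, so no renaming is needed.
Finally move all quantifiers to the prefix:
  ∀f ∃d (P(f,f) ∨ ¬L(d,d))
The quantifier ∃f sits under an odd number of negations, so it flips to ∀f.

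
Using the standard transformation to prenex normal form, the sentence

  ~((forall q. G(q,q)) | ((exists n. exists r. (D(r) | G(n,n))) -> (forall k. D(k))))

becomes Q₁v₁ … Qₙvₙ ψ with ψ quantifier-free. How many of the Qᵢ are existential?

Rewrite implications/biconditionals: A → B as ¬A ∨ B.
  ~((forall q. G(q,q)) | ~(exists n. exists r. (D(r) | G(n,n))) | (forall k. D(k)))
Move each ¬ inward, flipping quantifiers it crosses:
  (exists q. ~G(q,q)) & (exists n. exists r. (D(r) | G(n,n))) & (exists k. ~D(k))
All bound variables are already distinct, so no renaming is needed.
Finally move all quantifiers to the prefix:
  exists q. exists n. exists r. exists k. (~G(q,q) & (D(r) | G(n,n)) & ~D(k))
The prefix is exists q exists n exists r exists k: 0 universal, 4 existential.

4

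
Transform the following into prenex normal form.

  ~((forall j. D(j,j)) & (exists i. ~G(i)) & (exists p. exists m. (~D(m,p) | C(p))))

Push ¬ through the quantifiers and connectives to reach negation normal form:
  (exists j. ~D(j,j)) | (forall i. G(i)) | (forall p. forall m. (D(m,p) & ~C(p)))
All bound variables are already distinct, so no renaming is needed.
Pull the quantifiers to the front (each side's bound variable is not free in the other side):
  exists j. forall i. forall p. forall m. (~D(j,j) | G(i) | D(m,p) & ~C(p))

exists j. forall i. forall p. forall m. (~D(j,j) | G(i) | D(m,p) & ~C(p))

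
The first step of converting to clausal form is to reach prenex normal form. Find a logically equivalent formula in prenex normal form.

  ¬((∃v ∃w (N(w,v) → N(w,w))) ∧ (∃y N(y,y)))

∀v ∀w ∀y (N(w,v) ∧ ¬N(w,w) ∨ ¬N(y,y))

First replace A → B with ¬A ∨ B.
  ¬((∃v ∃w (¬N(w,v) ∨ N(w,w))) ∧ (∃y N(y,y)))
Drive negations inward (¬∀x A ≡ ∃x ¬A, ¬∃x A ≡ ∀x ¬A, De Morgan for ∧/∨):
  (∀v ∀w (N(w,v) ∧ ¬N(w,w))) ∨ (∀y ¬N(y,y))
Finally move all quantifiers to the prefix:
  ∀v ∀w ∀y (N(w,v) ∧ ¬N(w,w) ∨ ¬N(y,y))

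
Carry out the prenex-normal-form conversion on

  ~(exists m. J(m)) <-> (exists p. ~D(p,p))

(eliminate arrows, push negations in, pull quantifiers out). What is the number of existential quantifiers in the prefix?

2

First replace A → B with ¬A ∨ B; A ↔ B as (¬A ∨ B) ∧ (¬B ∨ A).
  (~~(exists m. J(m)) | (exists p. ~D(p,p))) & (~(exists p. ~D(p,p)) | ~(exists m. J(m)))
Move each ¬ inward, flipping quantifiers it crosses:
  ((exists m. J(m)) | (exists p. ~D(p,p))) & ((forall p. D(p,p)) | (forall m. ~J(m)))
Standardize variables apart so no two quantifiers bind the same name: p↦v1, m↦w.
  ((exists m. J(m)) | (exists p. ~D(p,p))) & ((forall v1. D(v1,v1)) | (forall w. ~J(w)))
Extract every quantifier outward, since the variables are now distinct and don't occur free across branches:
  exists m. exists p. forall v1. forall w. ((J(m) | ~D(p,p)) & (D(v1,v1) | ~J(w)))
The prefix is exists m exists p forall v1 forall w: 2 universal, 2 existential.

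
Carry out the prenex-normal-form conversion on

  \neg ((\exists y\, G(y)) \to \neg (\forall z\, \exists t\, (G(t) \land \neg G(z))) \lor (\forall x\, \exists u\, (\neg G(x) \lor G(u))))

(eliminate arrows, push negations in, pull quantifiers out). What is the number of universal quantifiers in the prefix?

Eliminate → and ↔ using ¬ and ∨.
  \neg (\neg (\exists y\, G(y)) \lor \neg (\forall z\, \exists t\, (G(t) \land \neg G(z))) \lor (\forall x\, \exists u\, (\neg G(x) \lor G(u))))
Drive negations inward (¬∀x A ≡ ∃x ¬A, ¬∃x A ≡ ∀x ¬A, De Morgan for ∧/∨):
  (\exists y\, G(y)) \land (\forall z\, \exists t\, (G(t) \land \neg G(z))) \land (\exists x\, \forall u\, (G(x) \land \neg G(u)))
Extract every quantifier outward, since the variables are now distinct and don't occur free across branches:
  \exists y\, \forall z\, \exists t\, \exists x\, \forall u\, (G(y) \land G(t) \land \neg G(z) \land G(x) \land \neg G(u))
The prefix is \exists y \forall z \exists t \exists x \forall u: 2 universal, 3 existential.

2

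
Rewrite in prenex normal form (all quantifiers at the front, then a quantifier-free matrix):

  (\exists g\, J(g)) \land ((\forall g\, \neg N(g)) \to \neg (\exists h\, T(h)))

Eliminate → and ↔ using ¬ and ∨.
  (\exists g\, J(g)) \land (\neg (\forall g\, \neg N(g)) \lor \neg (\exists h\, T(h)))
Move each ¬ inward, flipping quantifiers it crosses:
  (\exists g\, J(g)) \land ((\exists g\, N(g)) \lor (\forall h\, \neg T(h)))
Give each quantifier a distinct variable: g↦p.
  (\exists g\, J(g)) \land ((\exists p\, N(p)) \lor (\forall h\, \neg T(h)))
Finally move all quantifiers to the prefix:
  \exists g\, \exists p\, \forall h\, (J(g) \land (N(p) \lor \neg T(h)))

\exists g\, \exists p\, \forall h\, (J(g) \land (N(p) \lor \neg T(h)))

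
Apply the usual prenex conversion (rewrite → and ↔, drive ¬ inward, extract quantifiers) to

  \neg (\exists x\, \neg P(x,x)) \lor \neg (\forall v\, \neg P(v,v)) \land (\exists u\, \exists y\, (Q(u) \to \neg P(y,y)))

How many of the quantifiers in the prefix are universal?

Rewrite implications/biconditionals: A → B as ¬A ∨ B.
  \neg (\exists x\, \neg P(x,x)) \lor \neg (\forall v\, \neg P(v,v)) \land (\exists u\, \exists y\, (\neg Q(u) \lor \neg P(y,y)))
Move each ¬ inward, flipping quantifiers it crosses:
  (\forall x\, P(x,x)) \lor (\exists v\, P(v,v)) \land (\exists u\, \exists y\, (\neg Q(u) \lor \neg P(y,y)))
All bound variables are already distinct, so no renaming is needed.
Pull the quantifiers to the front (each side's bound variable is not free in the other side):
  \forall x\, \exists v\, \exists u\, \exists y\, (P(x,x) \lor P(v,v) \land (\neg Q(u) \lor \neg P(y,y)))
The prefix is \forall x \exists v \exists u \exists y: 1 universal, 3 existential.

1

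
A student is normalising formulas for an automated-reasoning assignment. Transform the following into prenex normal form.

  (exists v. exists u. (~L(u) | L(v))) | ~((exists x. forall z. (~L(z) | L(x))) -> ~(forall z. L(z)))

Eliminate → and ↔ using ¬ and ∨.
  (exists v. exists u. (~L(u) | L(v))) | ~(~(exists x. forall z. (~L(z) | L(x))) | ~(forall z. L(z)))
Push ¬ through the quantifiers and connectives to reach negation normal form:
  (exists v. exists u. (~L(u) | L(v))) | (exists x. forall z. (~L(z) | L(x))) & (forall z. L(z))
Rename bound variables to avoid capture: z↦v1.
  (exists v. exists u. (~L(u) | L(v))) | (exists x. forall z. (~L(z) | L(x))) & (forall v1. L(v1))
Pull the quantifiers to the front (each side's bound variable is not free in the other side):
  exists v. exists u. exists x. forall z. forall v1. (~L(u) | L(v) | (~L(z) | L(x)) & L(v1))

exists v. exists u. exists x. forall z. forall v1. (~L(u) | L(v) | (~L(z) | L(x)) & L(v1))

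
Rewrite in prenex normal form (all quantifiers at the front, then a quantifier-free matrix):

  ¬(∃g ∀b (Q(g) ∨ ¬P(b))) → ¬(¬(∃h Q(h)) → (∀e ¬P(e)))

Rewrite implications/biconditionals: A → B as ¬A ∨ B.
  ¬¬(∃g ∀b (Q(g) ∨ ¬P(b))) ∨ ¬(¬¬(∃h Q(h)) ∨ (∀e ¬P(e)))
Drive negations inward (¬∀x A ≡ ∃x ¬A, ¬∃x A ≡ ∀x ¬A, De Morgan for ∧/∨):
  (∃g ∀b (Q(g) ∨ ¬P(b))) ∨ (∀h ¬Q(h)) ∧ (∃e P(e))
Extract every quantifier outward, since the variables are now distinct and don't occur free across branches:
  ∃g ∀b ∀h ∃e (Q(g) ∨ ¬P(b) ∨ ¬Q(h) ∧ P(e))

∃g ∀b ∀h ∃e (Q(g) ∨ ¬P(b) ∨ ¬Q(h) ∧ P(e))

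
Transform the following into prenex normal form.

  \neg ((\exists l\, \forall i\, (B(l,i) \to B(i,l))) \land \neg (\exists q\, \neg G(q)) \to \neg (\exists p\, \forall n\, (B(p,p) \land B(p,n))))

\exists l\, \forall i\, \forall q\, \exists p\, \forall n\, ((\neg B(l,i) \lor B(i,l)) \land G(q) \land B(p,p) \land B(p,n))

Rewrite implications/biconditionals: A → B as ¬A ∨ B.
  \neg (\neg ((\exists l\, \forall i\, (\neg B(l,i) \lor B(i,l))) \land \neg (\exists q\, \neg G(q))) \lor \neg (\exists p\, \forall n\, (B(p,p) \land B(p,n))))
Move each ¬ inward, flipping quantifiers it crosses:
  (\exists l\, \forall i\, (\neg B(l,i) \lor B(i,l))) \land (\forall q\, G(q)) \land (\exists p\, \forall n\, (B(p,p) \land B(p,n)))
All bound variables are already distinct, so no renaming is needed.
Extract every quantifier outward, since the variables are now distinct and don't occur free across branches:
  \exists l\, \forall i\, \forall q\, \exists p\, \forall n\, ((\neg B(l,i) \lor B(i,l)) \land G(q) \land B(p,p) \land B(p,n))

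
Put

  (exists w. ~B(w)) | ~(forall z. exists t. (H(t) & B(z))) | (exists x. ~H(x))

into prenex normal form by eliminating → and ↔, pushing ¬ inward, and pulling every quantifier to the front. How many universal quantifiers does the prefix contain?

1

Push ¬ through the quantifiers and connectives to reach negation normal form:
  (exists w. ~B(w)) | (exists z. forall t. (~H(t) | ~B(z))) | (exists x. ~H(x))
Extract every quantifier outward, since the variables are now distinct and don't occur free across branches:
  exists w. exists z. forall t. exists x. (~B(w) | ~H(t) | ~B(z) | ~H(x))
The prefix is exists w exists z forall t exists x: 1 universal, 3 existential.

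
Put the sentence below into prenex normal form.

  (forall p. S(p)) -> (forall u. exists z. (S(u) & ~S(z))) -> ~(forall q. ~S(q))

First replace A → B with ¬A ∨ B.
  ~(forall p. S(p)) | ~(forall u. exists z. (S(u) & ~S(z))) | ~(forall q. ~S(q))
Move each ¬ inward, flipping quantifiers it crosses:
  (exists p. ~S(p)) | (exists u. forall z. (~S(u) | S(z))) | (exists q. S(q))
All bound variables are already distinct, so no renaming is needed.
Pull the quantifiers to the front (each side's bound variable is not free in the other side):
  exists p. exists u. forall z. exists q. (~S(p) | ~S(u) | S(z) | S(q))

exists p. exists u. forall z. exists q. (~S(p) | ~S(u) | S(z) | S(q))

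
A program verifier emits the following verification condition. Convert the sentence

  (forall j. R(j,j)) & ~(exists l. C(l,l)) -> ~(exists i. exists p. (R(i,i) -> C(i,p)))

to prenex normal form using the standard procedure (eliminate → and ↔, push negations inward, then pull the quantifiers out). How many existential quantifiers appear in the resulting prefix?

2

Rewrite implications/biconditionals: A → B as ¬A ∨ B.
  ~((forall j. R(j,j)) & ~(exists l. C(l,l))) | ~(exists i. exists p. (~R(i,i) | C(i,p)))
Push ¬ through the quantifiers and connectives to reach negation normal form:
  (exists j. ~R(j,j)) | (exists l. C(l,l)) | (forall i. forall p. (R(i,i) & ~C(i,p)))
Finally move all quantifiers to the prefix:
  exists j. exists l. forall i. forall p. (~R(j,j) | C(l,l) | R(i,i) & ~C(i,p))
The prefix is exists j exists l forall i forall p: 2 universal, 2 existential.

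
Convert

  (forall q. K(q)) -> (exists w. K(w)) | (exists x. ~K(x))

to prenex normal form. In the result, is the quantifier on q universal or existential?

First replace A → B with ¬A ∨ B.
  ~(forall q. K(q)) | (exists w. K(w)) | (exists x. ~K(x))
Move each ¬ inward, flipping quantifiers it crosses:
  (exists q. ~K(q)) | (exists w. K(w)) | (exists x. ~K(x))
Extract every quantifier outward, since the variables are now distinct and don't occur free across branches:
  exists q. exists w. exists x. (~K(q) | K(w) | ~K(x))
The quantifier forall q sits under an odd number of negations (counting the antecedent side of each →), so it flips to exists q.

existential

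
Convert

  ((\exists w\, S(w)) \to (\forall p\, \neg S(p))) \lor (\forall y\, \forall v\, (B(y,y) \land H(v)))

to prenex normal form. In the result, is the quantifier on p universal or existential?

First replace A → B with ¬A ∨ B.
  \neg (\exists w\, S(w)) \lor (\forall p\, \neg S(p)) \lor (\forall y\, \forall v\, (B(y,y) \land H(v)))
Drive negations inward (¬∀x A ≡ ∃x ¬A, ¬∃x A ≡ ∀x ¬A, De Morgan for ∧/∨):
  (\forall w\, \neg S(w)) \lor (\forall p\, \neg S(p)) \lor (\forall y\, \forall v\, (B(y,y) \land H(v)))
All bound variables are already distinct, so no renaming is needed.
Extract every quantifier outward, since the variables are now distinct and don't occur free across branches:
  \forall w\, \forall p\, \forall y\, \forall v\, (\neg S(w) \lor \neg S(p) \lor B(y,y) \land H(v))
The quantifier \forall p sits under an even number of negations (counting the antecedent side of each →), so it remains universal.

universal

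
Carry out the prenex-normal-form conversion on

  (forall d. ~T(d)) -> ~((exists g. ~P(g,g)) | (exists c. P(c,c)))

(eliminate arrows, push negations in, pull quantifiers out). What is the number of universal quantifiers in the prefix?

Rewrite implications/biconditionals: A → B as ¬A ∨ B.
  ~(forall d. ~T(d)) | ~((exists g. ~P(g,g)) | (exists c. P(c,c)))
Push ¬ through the quantifiers and connectives to reach negation normal form:
  (exists d. T(d)) | (forall g. P(g,g)) & (forall c. ~P(c,c))
All bound variables are already distinct, so no renaming is needed.
Extract every quantifier outward, since the variables are now distinct and don't occur free across branches:
  exists d. forall g. forall c. (T(d) | P(g,g) & ~P(c,c))
The prefix is exists d forall g forall c: 2 universal, 1 existential.

2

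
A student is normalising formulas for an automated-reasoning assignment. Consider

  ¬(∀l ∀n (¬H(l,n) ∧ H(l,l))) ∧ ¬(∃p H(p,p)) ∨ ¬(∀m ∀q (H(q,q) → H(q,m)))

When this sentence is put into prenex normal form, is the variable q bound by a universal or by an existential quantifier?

Eliminate → and ↔ using ¬ and ∨.
  ¬(∀l ∀n (¬H(l,n) ∧ H(l,l))) ∧ ¬(∃p H(p,p)) ∨ ¬(∀m ∀q (¬H(q,q) ∨ H(q,m)))
Move each ¬ inward, flipping quantifiers it crosses:
  (∃l ∃n (H(l,n) ∨ ¬H(l,l))) ∧ (∀p ¬H(p,p)) ∨ (∃m ∃q (H(q,q) ∧ ¬H(q,m)))
Finally move all quantifiers to the prefix:
  ∃l ∃n ∀p ∃m ∃q ((H(l,n) ∨ ¬H(l,l)) ∧ ¬H(p,p) ∨ H(q,q) ∧ ¬H(q,m))
The quantifier ∀q sits under an odd number of negations (counting the antecedent side of each →), so it flips to ∃q.

existential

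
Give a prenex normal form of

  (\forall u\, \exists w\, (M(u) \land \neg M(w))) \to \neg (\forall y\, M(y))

First replace A → B with ¬A ∨ B.
  \neg (\forall u\, \exists w\, (M(u) \land \neg M(w))) \lor \neg (\forall y\, M(y))
Push ¬ through the quantifiers and connectives to reach negation normal form:
  (\exists u\, \forall w\, (\neg M(u) \lor M(w))) \lor (\exists y\, \neg M(y))
Pull the quantifiers to the front (each side's bound variable is not free in the other side):
  \exists u\, \forall w\, \exists y\, (\neg M(u) \lor M(w) \lor \neg M(y))

\exists u\, \forall w\, \exists y\, (\neg M(u) \lor M(w) \lor \neg M(y))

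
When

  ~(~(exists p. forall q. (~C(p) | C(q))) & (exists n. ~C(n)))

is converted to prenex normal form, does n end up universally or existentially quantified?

universal

Push ¬ through the quantifiers and connectives to reach negation normal form:
  (exists p. forall q. (~C(p) | C(q))) | (forall n. C(n))
Extract every quantifier outward, since the variables are now distinct and don't occur free across branches:
  exists p. forall q. forall n. (~C(p) | C(q) | C(n))
The quantifier exists n sits under an odd number of negations, so it flips to forall n.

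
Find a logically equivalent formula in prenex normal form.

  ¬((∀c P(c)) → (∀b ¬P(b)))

Rewrite implications/biconditionals: A → B as ¬A ∨ B.
  ¬(¬(∀c P(c)) ∨ (∀b ¬P(b)))
Push ¬ through the quantifiers and connectives to reach negation normal form:
  (∀c P(c)) ∧ (∃b P(b))
All bound variables are already distinct, so no renaming is needed.
Extract every quantifier outward, since the variables are now distinct and don't occur free across branches:
  ∀c ∃b (P(c) ∧ P(b))

∀c ∃b (P(c) ∧ P(b))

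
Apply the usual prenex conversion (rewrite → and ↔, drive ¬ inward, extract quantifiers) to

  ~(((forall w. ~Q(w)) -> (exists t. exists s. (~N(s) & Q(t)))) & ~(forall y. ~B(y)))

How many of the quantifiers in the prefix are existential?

Eliminate → and ↔ using ¬ and ∨.
  ~((~(forall w. ~Q(w)) | (exists t. exists s. (~N(s) & Q(t)))) & ~(forall y. ~B(y)))
Drive negations inward (¬∀x A ≡ ∃x ¬A, ¬∃x A ≡ ∀x ¬A, De Morgan for ∧/∨):
  (forall w. ~Q(w)) & (forall t. forall s. (N(s) | ~Q(t))) | (forall y. ~B(y))
Pull the quantifiers to the front (each side's bound variable is not free in the other side):
  forall w. forall t. forall s. forall y. (~Q(w) & (N(s) | ~Q(t)) | ~B(y))
The prefix is forall w forall t forall s forall y: 4 universal, 0 existential.

0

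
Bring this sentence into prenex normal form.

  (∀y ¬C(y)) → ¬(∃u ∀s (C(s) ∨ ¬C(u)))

Eliminate → and ↔ using ¬ and ∨.
  ¬(∀y ¬C(y)) ∨ ¬(∃u ∀s (C(s) ∨ ¬C(u)))
Push ¬ through the quantifiers and connectives to reach negation normal form:
  (∃y C(y)) ∨ (∀u ∃s (¬C(s) ∧ C(u)))
All bound variables are already distinct, so no renaming is needed.
Finally move all quantifiers to the prefix:
  ∃y ∀u ∃s (C(y) ∨ ¬C(s) ∧ C(u))

∃y ∀u ∃s (C(y) ∨ ¬C(s) ∧ C(u))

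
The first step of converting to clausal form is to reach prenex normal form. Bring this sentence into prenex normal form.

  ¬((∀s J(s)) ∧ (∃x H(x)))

∃s ∀x (¬J(s) ∨ ¬H(x))

Push ¬ through the quantifiers and connectives to reach negation normal form:
  (∃s ¬J(s)) ∨ (∀x ¬H(x))
All bound variables are already distinct, so no renaming is needed.
Extract every quantifier outward, since the variables are now distinct and don't occur free across branches:
  ∃s ∀x (¬J(s) ∨ ¬H(x))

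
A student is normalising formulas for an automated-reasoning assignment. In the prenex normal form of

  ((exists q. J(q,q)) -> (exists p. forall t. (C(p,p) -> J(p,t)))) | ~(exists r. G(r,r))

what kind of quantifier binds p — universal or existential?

First replace A → B with ¬A ∨ B.
  ~(exists q. J(q,q)) | (exists p. forall t. (~C(p,p) | J(p,t))) | ~(exists r. G(r,r))
Move each ¬ inward, flipping quantifiers it crosses:
  (forall q. ~J(q,q)) | (exists p. forall t. (~C(p,p) | J(p,t))) | (forall r. ~G(r,r))
All bound variables are already distinct, so no renaming is needed.
Finally move all quantifiers to the prefix:
  forall q. exists p. forall t. forall r. (~J(q,q) | ~C(p,p) | J(p,t) | ~G(r,r))
The quantifier exists p sits under an even number of negations (counting the antecedent side of each →), so it remains existential.

existential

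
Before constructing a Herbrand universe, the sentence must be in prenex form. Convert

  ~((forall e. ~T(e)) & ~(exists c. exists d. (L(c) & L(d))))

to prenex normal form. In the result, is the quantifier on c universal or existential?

Move each ¬ inward, flipping quantifiers it crosses:
  (exists e. T(e)) | (exists c. exists d. (L(c) & L(d)))
All bound variables are already distinct, so no renaming is needed.
Pull the quantifiers to the front (each side's bound variable is not free in the other side):
  exists e. exists c. exists d. (T(e) | L(c) & L(d))
The quantifier exists c sits under an even number of negations, so it remains existential.

existential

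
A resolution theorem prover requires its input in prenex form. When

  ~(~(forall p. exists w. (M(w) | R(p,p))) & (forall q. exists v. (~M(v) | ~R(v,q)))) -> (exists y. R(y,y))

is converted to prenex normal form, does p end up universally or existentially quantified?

existential

Rewrite implications/biconditionals: A → B as ¬A ∨ B.
  ~~(~(forall p. exists w. (M(w) | R(p,p))) & (forall q. exists v. (~M(v) | ~R(v,q)))) | (exists y. R(y,y))
Move each ¬ inward, flipping quantifiers it crosses:
  (exists p. forall w. (~M(w) & ~R(p,p))) & (forall q. exists v. (~M(v) | ~R(v,q))) | (exists y. R(y,y))
All bound variables are already distinct, so no renaming is needed.
Extract every quantifier outward, since the variables are now distinct and don't occur free across branches:
  exists p. forall w. forall q. exists v. exists y. (~M(w) & ~R(p,p) & (~M(v) | ~R(v,q)) | R(y,y))
The quantifier forall p sits under an odd number of negations (counting the antecedent side of each →), so it flips to exists p.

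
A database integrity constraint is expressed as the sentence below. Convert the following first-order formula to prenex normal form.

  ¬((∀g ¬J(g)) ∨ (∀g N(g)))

∃g ∃x1 (J(g) ∧ ¬N(x1))

Drive negations inward (¬∀x A ≡ ∃x ¬A, ¬∃x A ≡ ∀x ¬A, De Morgan for ∧/∨):
  (∃g J(g)) ∧ (∃g ¬N(g))
Give each quantifier a distinct variable: g↦x1.
  (∃g J(g)) ∧ (∃x1 ¬N(x1))
Extract every quantifier outward, since the variables are now distinct and don't occur free across branches:
  ∃g ∃x1 (J(g) ∧ ¬N(x1))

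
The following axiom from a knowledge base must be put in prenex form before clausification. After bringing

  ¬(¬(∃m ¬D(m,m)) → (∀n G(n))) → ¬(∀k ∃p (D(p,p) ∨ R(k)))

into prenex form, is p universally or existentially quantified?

Rewrite implications/biconditionals: A → B as ¬A ∨ B.
  ¬¬(¬¬(∃m ¬D(m,m)) ∨ (∀n G(n))) ∨ ¬(∀k ∃p (D(p,p) ∨ R(k)))
Push ¬ through the quantifiers and connectives to reach negation normal form:
  (∃m ¬D(m,m)) ∨ (∀n G(n)) ∨ (∃k ∀p (¬D(p,p) ∧ ¬R(k)))
Pull the quantifiers to the front (each side's bound variable is not free in the other side):
  ∃m ∀n ∃k ∀p (¬D(m,m) ∨ G(n) ∨ ¬D(p,p) ∧ ¬R(k))
The quantifier ∃p sits under an odd number of negations (counting the antecedent side of each →), so it flips to ∀p.

universal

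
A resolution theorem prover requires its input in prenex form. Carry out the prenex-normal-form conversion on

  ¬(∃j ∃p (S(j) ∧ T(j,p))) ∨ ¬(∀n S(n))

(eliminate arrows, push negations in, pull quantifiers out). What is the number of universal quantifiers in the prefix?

Push ¬ through the quantifiers and connectives to reach negation normal form:
  (∀j ∀p (¬S(j) ∨ ¬T(j,p))) ∨ (∃n ¬S(n))
All bound variables are already distinct, so no renaming is needed.
Extract every quantifier outward, since the variables are now distinct and don't occur free across branches:
  ∀j ∀p ∃n (¬S(j) ∨ ¬T(j,p) ∨ ¬S(n))
The prefix is ∀j ∀p ∃n: 2 universal, 1 existential.

2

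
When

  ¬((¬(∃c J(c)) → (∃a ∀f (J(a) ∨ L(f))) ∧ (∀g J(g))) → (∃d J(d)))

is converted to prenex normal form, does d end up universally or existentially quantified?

universal

Rewrite implications/biconditionals: A → B as ¬A ∨ B.
  ¬(¬(¬¬(∃c J(c)) ∨ (∃a ∀f (J(a) ∨ L(f))) ∧ (∀g J(g))) ∨ (∃d J(d)))
Push ¬ through the quantifiers and connectives to reach negation normal form:
  ((∃c J(c)) ∨ (∃a ∀f (J(a) ∨ L(f))) ∧ (∀g J(g))) ∧ (∀d ¬J(d))
All bound variables are already distinct, so no renaming is needed.
Pull the quantifiers to the front (each side's bound variable is not free in the other side):
  ∃c ∃a ∀f ∀g ∀d ((J(c) ∨ (J(a) ∨ L(f)) ∧ J(g)) ∧ ¬J(d))
The quantifier ∃d sits under an odd number of negations (counting the antecedent side of each →), so it flips to ∀d.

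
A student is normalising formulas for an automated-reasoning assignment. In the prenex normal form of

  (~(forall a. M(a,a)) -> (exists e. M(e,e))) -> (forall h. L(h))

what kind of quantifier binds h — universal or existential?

First replace A → B with ¬A ∨ B.
  ~(~~(forall a. M(a,a)) | (exists e. M(e,e))) | (forall h. L(h))
Drive negations inward (¬∀x A ≡ ∃x ¬A, ¬∃x A ≡ ∀x ¬A, De Morgan for ∧/∨):
  (exists a. ~M(a,a)) & (forall e. ~M(e,e)) | (forall h. L(h))
All bound variables are already distinct, so no renaming is needed.
Pull the quantifiers to the front (each side's bound variable is not free in the other side):
  exists a. forall e. forall h. (~M(a,a) & ~M(e,e) | L(h))
The quantifier forall h sits under an even number of negations (counting the antecedent side of each →), so it remains universal.

universal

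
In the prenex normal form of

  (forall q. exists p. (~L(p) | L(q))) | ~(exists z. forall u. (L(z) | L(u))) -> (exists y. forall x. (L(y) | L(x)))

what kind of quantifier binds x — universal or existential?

universal

First replace A → B with ¬A ∨ B.
  ~((forall q. exists p. (~L(p) | L(q))) | ~(exists z. forall u. (L(z) | L(u)))) | (exists y. forall x. (L(y) | L(x)))
Drive negations inward (¬∀x A ≡ ∃x ¬A, ¬∃x A ≡ ∀x ¬A, De Morgan for ∧/∨):
  (exists q. forall p. (L(p) & ~L(q))) & (exists z. forall u. (L(z) | L(u))) | (exists y. forall x. (L(y) | L(x)))
Pull the quantifiers to the front (each side's bound variable is not free in the other side):
  exists q. forall p. exists z. forall u. exists y. forall x. (L(p) & ~L(q) & (L(z) | L(u)) | L(y) | L(x))
The quantifier forall x sits under an even number of negations (counting the antecedent side of each →), so it remains universal.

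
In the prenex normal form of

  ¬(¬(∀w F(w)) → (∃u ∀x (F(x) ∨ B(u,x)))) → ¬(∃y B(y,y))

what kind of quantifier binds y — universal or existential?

universal

Eliminate → and ↔ using ¬ and ∨.
  ¬¬(¬¬(∀w F(w)) ∨ (∃u ∀x (F(x) ∨ B(u,x)))) ∨ ¬(∃y B(y,y))
Drive negations inward (¬∀x A ≡ ∃x ¬A, ¬∃x A ≡ ∀x ¬A, De Morgan for ∧/∨):
  (∀w F(w)) ∨ (∃u ∀x (F(x) ∨ B(u,x))) ∨ (∀y ¬B(y,y))
All bound variables are already distinct, so no renaming is needed.
Finally move all quantifiers to the prefix:
  ∀w ∃u ∀x ∀y (F(w) ∨ F(x) ∨ B(u,x) ∨ ¬B(y,y))
The quantifier ∃y sits under an odd number of negations (counting the antecedent side of each →), so it flips to ∀y.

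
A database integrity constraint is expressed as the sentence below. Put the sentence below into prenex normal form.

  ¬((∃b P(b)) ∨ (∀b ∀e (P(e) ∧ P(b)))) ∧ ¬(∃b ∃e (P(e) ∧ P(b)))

Push ¬ through the quantifiers and connectives to reach negation normal form:
  (∀b ¬P(b)) ∧ (∃b ∃e (¬P(e) ∨ ¬P(b))) ∧ (∀b ∀e (¬P(e) ∨ ¬P(b)))
Standardize variables apart so no two quantifiers bind the same name: b↦y, b↦v, e↦y1.
  (∀b ¬P(b)) ∧ (∃y ∃e (¬P(e) ∨ ¬P(y))) ∧ (∀v ∀y1 (¬P(y1) ∨ ¬P(v)))
Extract every quantifier outward, since the variables are now distinct and don't occur free across branches:
  ∀b ∃y ∃e ∀v ∀y1 (¬P(b) ∧ (¬P(e) ∨ ¬P(y)) ∧ (¬P(y1) ∨ ¬P(v)))

∀b ∃y ∃e ∀v ∀y1 (¬P(b) ∧ (¬P(e) ∨ ¬P(y)) ∧ (¬P(y1) ∨ ¬P(v)))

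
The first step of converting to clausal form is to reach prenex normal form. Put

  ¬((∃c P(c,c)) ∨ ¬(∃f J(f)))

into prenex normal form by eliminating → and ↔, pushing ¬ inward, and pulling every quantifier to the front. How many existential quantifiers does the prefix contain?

1

Push ¬ through the quantifiers and connectives to reach negation normal form:
  (∀c ¬P(c,c)) ∧ (∃f J(f))
All bound variables are already distinct, so no renaming is needed.
Pull the quantifiers to the front (each side's bound variable is not free in the other side):
  ∀c ∃f (¬P(c,c) ∧ J(f))
The prefix is ∀c ∃f: 1 universal, 1 existential.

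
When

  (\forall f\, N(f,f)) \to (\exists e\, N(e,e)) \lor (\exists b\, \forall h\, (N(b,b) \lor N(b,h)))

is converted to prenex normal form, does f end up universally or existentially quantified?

First replace A → B with ¬A ∨ B.
  \neg (\forall f\, N(f,f)) \lor (\exists e\, N(e,e)) \lor (\exists b\, \forall h\, (N(b,b) \lor N(b,h)))
Drive negations inward (¬∀x A ≡ ∃x ¬A, ¬∃x A ≡ ∀x ¬A, De Morgan for ∧/∨):
  (\exists f\, \neg N(f,f)) \lor (\exists e\, N(e,e)) \lor (\exists b\, \forall h\, (N(b,b) \lor N(b,h)))
Finally move all quantifiers to the prefix:
  \exists f\, \exists e\, \exists b\, \forall h\, (\neg N(f,f) \lor N(e,e) \lor N(b,b) \lor N(b,h))
The quantifier \forall f sits under an odd number of negations (counting the antecedent side of each →), so it flips to \exists f.

existential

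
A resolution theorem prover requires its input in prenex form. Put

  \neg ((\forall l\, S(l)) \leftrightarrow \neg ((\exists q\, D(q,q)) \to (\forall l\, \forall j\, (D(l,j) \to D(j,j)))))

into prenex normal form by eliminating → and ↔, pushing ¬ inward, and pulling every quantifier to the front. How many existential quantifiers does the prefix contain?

First replace A → B with ¬A ∨ B; A ↔ B as (¬A ∨ B) ∧ (¬B ∨ A).
  \neg ((\neg (\forall l\, S(l)) \lor \neg (\neg (\exists q\, D(q,q)) \lor (\forall l\, \forall j\, (\neg D(l,j) \lor D(j,j))))) \land (\neg \neg (\neg (\exists q\, D(q,q)) \lor (\forall l\, \forall j\, (\neg D(l,j) \lor D(j,j)))) \lor (\forall l\, S(l))))
Push ¬ through the quantifiers and connectives to reach negation normal form:
  (\forall l\, S(l)) \land ((\forall q\, \neg D(q,q)) \lor (\forall l\, \forall j\, (\neg D(l,j) \lor D(j,j)))) \lor (\exists q\, D(q,q)) \land (\exists l\, \exists j\, (D(l,j) \land \neg D(j,j))) \land (\exists l\, \neg S(l))
Standardize variables apart so no two quantifiers bind the same name: l↦r, q↦c, l↦z1, j↦w1, l↦a.
  (\forall l\, S(l)) \land ((\forall q\, \neg D(q,q)) \lor (\forall r\, \forall j\, (\neg D(r,j) \lor D(j,j)))) \lor (\exists c\, D(c,c)) \land (\exists z1\, \exists w1\, (D(z1,w1) \land \neg D(w1,w1))) \land (\exists a\, \neg S(a))
Pull the quantifiers to the front (each side's bound variable is not free in the other side):
  \forall l\, \forall q\, \forall r\, \forall j\, \exists c\, \exists z1\, \exists w1\, \exists a\, (S(l) \land (\neg D(q,q) \lor \neg D(r,j) \lor D(j,j)) \lor D(c,c) \land D(z1,w1) \land \neg D(w1,w1) \land \neg S(a))
The prefix is \forall l \forall q \forall r \forall j \exists c \exists z1 \exists w1 \exists a: 4 universal, 4 existential.

4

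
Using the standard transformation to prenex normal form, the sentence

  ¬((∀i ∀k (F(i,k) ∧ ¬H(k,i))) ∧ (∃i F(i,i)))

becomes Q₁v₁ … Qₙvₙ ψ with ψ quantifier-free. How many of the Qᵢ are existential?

Move each ¬ inward, flipping quantifiers it crosses:
  (∃i ∃k (¬F(i,k) ∨ H(k,i))) ∨ (∀i ¬F(i,i))
Give each quantifier a distinct variable: i↦c.
  (∃i ∃k (¬F(i,k) ∨ H(k,i))) ∨ (∀c ¬F(c,c))
Extract every quantifier outward, since the variables are now distinct and don't occur free across branches:
  ∃i ∃k ∀c (¬F(i,k) ∨ H(k,i) ∨ ¬F(c,c))
The prefix is ∃i ∃k ∀c: 1 universal, 2 existential.

2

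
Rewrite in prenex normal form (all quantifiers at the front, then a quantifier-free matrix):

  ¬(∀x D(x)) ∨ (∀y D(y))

∃x ∀y (¬D(x) ∨ D(y))

Move each ¬ inward, flipping quantifiers it crosses:
  (∃x ¬D(x)) ∨ (∀y D(y))
All bound variables are already distinct, so no renaming is needed.
Pull the quantifiers to the front (each side's bound variable is not free in the other side):
  ∃x ∀y (¬D(x) ∨ D(y))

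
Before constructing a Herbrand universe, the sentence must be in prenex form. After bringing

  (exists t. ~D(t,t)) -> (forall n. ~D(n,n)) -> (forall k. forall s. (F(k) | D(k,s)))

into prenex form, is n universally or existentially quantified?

existential

Rewrite implications/biconditionals: A → B as ¬A ∨ B.
  ~(exists t. ~D(t,t)) | ~(forall n. ~D(n,n)) | (forall k. forall s. (F(k) | D(k,s)))
Move each ¬ inward, flipping quantifiers it crosses:
  (forall t. D(t,t)) | (exists n. D(n,n)) | (forall k. forall s. (F(k) | D(k,s)))
All bound variables are already distinct, so no renaming is needed.
Pull the quantifiers to the front (each side's bound variable is not free in the other side):
  forall t. exists n. forall k. forall s. (D(t,t) | D(n,n) | F(k) | D(k,s))
The quantifier forall n sits under an odd number of negations (counting the antecedent side of each →), so it flips to exists n.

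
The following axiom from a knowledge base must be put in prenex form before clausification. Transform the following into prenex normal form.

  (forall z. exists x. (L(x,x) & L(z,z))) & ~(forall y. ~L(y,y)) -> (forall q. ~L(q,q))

exists z. forall x. forall y. forall q. (~L(x,x) | ~L(z,z) | ~L(y,y) | ~L(q,q))

First replace A → B with ¬A ∨ B.
  ~((forall z. exists x. (L(x,x) & L(z,z))) & ~(forall y. ~L(y,y))) | (forall q. ~L(q,q))
Drive negations inward (¬∀x A ≡ ∃x ¬A, ¬∃x A ≡ ∀x ¬A, De Morgan for ∧/∨):
  (exists z. forall x. (~L(x,x) | ~L(z,z))) | (forall y. ~L(y,y)) | (forall q. ~L(q,q))
Pull the quantifiers to the front (each side's bound variable is not free in the other side):
  exists z. forall x. forall y. forall q. (~L(x,x) | ~L(z,z) | ~L(y,y) | ~L(q,q))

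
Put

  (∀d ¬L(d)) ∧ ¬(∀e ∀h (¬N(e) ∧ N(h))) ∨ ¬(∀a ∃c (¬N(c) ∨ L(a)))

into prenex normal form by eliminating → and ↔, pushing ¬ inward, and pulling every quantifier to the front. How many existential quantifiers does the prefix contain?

Drive negations inward (¬∀x A ≡ ∃x ¬A, ¬∃x A ≡ ∀x ¬A, De Morgan for ∧/∨):
  (∀d ¬L(d)) ∧ (∃e ∃h (N(e) ∨ ¬N(h))) ∨ (∃a ∀c (N(c) ∧ ¬L(a)))
Extract every quantifier outward, since the variables are now distinct and don't occur free across branches:
  ∀d ∃e ∃h ∃a ∀c (¬L(d) ∧ (N(e) ∨ ¬N(h)) ∨ N(c) ∧ ¬L(a))
The prefix is ∀d ∃e ∃h ∃a ∀c: 2 universal, 3 existential.

3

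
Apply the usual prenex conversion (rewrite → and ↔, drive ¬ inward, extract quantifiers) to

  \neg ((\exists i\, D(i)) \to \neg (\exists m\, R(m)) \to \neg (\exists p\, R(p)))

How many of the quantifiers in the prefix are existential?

2

First replace A → B with ¬A ∨ B.
  \neg (\neg (\exists i\, D(i)) \lor \neg \neg (\exists m\, R(m)) \lor \neg (\exists p\, R(p)))
Drive negations inward (¬∀x A ≡ ∃x ¬A, ¬∃x A ≡ ∀x ¬A, De Morgan for ∧/∨):
  (\exists i\, D(i)) \land (\forall m\, \neg R(m)) \land (\exists p\, R(p))
Finally move all quantifiers to the prefix:
  \exists i\, \forall m\, \exists p\, (D(i) \land \neg R(m) \land R(p))
The prefix is \exists i \forall m \exists p: 1 universal, 2 existential.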